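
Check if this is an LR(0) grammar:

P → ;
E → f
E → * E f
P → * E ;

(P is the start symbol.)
Yes, the grammar is LR(0)

Augment with P' → P and build the canonical LR(0) collection (I0 = CLOSURE({[P' → . P]}), then GOTO on every symbol after a dot until no new states appear). It has 10 states:
  I0: { [P → . * E ;], [P → . ;], [P' → . P] }  — shift
  I1: { [E → . * E f], [E → . f], [P → * . E ;] }  — shift
  I2: { [P → ; .] }  — reduce
  I3: { [P' → P .] }  — accept
  I4: { [E → * . E f], [E → . * E f], [E → . f] }  — shift
  I5: { [P → * E . ;] }  — shift
  I6: { [E → f .] }  — reduce
  I7: { [P → * E ; .] }  — reduce
  I8: { [E → * E . f] }  — shift
  I9: { [E → * E f .] }  — reduce

Every state is either a pure shift/goto state or contains exactly one complete item and nothing to shift — no conflicts. The grammar is LR(0).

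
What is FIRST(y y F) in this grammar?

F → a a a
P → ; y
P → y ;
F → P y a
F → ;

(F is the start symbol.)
To compute FIRST(y y F), process the symbols left to right:
Symbol y is a terminal. Add 'y' and stop.
FIRST(y y F) = { 'y' }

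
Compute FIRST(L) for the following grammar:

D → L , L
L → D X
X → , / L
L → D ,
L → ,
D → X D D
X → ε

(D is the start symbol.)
To compute FIRST(L), examine every production with L on the left-hand side, reading each right-hand side left to right until a non-nullable symbol is reached.

FIRST sets of the other non-terminals involved (by the same procedure, iterated to a fixed point):
  FIRST(D) = { ',' }

From L → D X:
  - D is a non-terminal: add FIRST(D) \ {ε} = { ',' }
    D is not nullable, so stop
From L → D ,:
  - D is a non-terminal: add FIRST(D) \ {ε} = { ',' }
    D is not nullable, so stop
From L → ,:
  - ',' is a terminal: add ',' and stop

Collecting: FIRST(L) = { ',' }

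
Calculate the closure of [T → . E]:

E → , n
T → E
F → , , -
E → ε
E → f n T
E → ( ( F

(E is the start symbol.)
{ [E → . ( ( F], [E → . , n], [E → . f n T], [E → .], [T → . E] }

Start with: [T → . E]
  [T → . E] has the dot before E: add [E → . , n], [E → .], [E → . f n T], [E → . ( ( F]
No further items can be added.

CLOSURE = { [E → . ( ( F], [E → . , n], [E → . f n T], [E → .], [T → . E] }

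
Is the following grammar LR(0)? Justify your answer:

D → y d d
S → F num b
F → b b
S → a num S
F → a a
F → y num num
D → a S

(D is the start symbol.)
Augment with D' → D and build the canonical LR(0) collection (I0 = CLOSURE({[D' → . D]}), then GOTO on every symbol after a dot until no new states appear). It has 19 states:
  I0: { [D → . a S], [D → . y d d], [D' → . D] }  — shift
  I1: { [D' → D .] }  — accept
  I2: { [D → a . S], [F → . a a], [F → . b b], [F → . y num num], [S → . F num b], [S → . a num S] }  — shift
  I3: { [D → y . d d] }  — shift
  I4: { [D → y d . d] }  — shift
  I5: { [D → y d d .] }  — reduce
  I6: { [S → F . num b] }  — shift
  I7: { [D → a S .] }  — reduce
  I8: { [F → a . a], [S → a . num S] }  — shift
  I9: { [F → b . b] }  — shift
  I10: { [F → y . num num] }  — shift
  I11: { [F → y num . num] }  — shift
  I12: { [F → y num num .] }  — reduce
  I13: { [F → b b .] }  — reduce
  I14: { [F → a a .] }  — reduce
  I15: { [F → . a a], [F → . b b], [F → . y num num], [S → . F num b], [S → . a num S], [S → a num . S] }  — shift
  I16: { [S → a num S .] }  — reduce
  I17: { [S → F num . b] }  — shift
  I18: { [S → F num b .] }  — reduce

Every state is either a pure shift/goto state or contains exactly one complete item and nothing to shift — no conflicts. The grammar is LR(0).

Answer: Yes, the grammar is LR(0)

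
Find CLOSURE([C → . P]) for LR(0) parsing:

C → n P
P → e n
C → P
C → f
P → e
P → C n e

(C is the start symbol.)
{ [C → . P], [C → . f], [C → . n P], [P → . C n e], [P → . e n], [P → . e] }

To compute CLOSURE, for each item [A → α.Bβ] where B is a non-terminal, add [B → .γ] for all productions B → γ; repeat for the newly added items until nothing changes.

Start with: [C → . P]
  [C → . P] has the dot before P: add [P → . e n], [P → . e], [P → . C n e]
  [P → . C n e] has the dot before C: add [C → . n P], [C → . f]
No further items can be added.

CLOSURE = { [C → . P], [C → . f], [C → . n P], [P → . C n e], [P → . e n], [P → . e] }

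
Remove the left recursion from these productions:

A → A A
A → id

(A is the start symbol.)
A → id A'
A' → A A'
A' → ε

A is directly left-recursive. The standard transformation for
  A → A α₁ | ... | A α_m | β₁ | ... | β_n
is
  A  → β₁ A' | ... | β_n A'
  A' → α₁ A' | ... | α_m A' | ε

A → id becomes A → id A'
A → A A becomes A' → A A'
Add A' → ε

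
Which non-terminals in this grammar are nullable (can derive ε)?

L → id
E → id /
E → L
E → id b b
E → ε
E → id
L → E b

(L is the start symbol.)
ε-productions: E → ε
So E is immediately nullable.
No further non-terminal can be added: every production for the remaining non-terminals contains a terminal or a non-nullable non-terminal.
Nullable = { 'E' }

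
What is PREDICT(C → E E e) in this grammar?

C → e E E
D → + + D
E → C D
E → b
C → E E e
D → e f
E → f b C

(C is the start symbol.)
PREDICT(C → E E e) = (FIRST(RHS) \ {ε}) ∪ (FOLLOW(C) if ε ∈ FIRST(RHS), i.e. RHS ⇒* ε)
FIRST(E) = { 'b', 'e', 'f' }
FIRST(E E e) = { 'b', 'e', 'f' }
ε ∉ FIRST(E E e), so FOLLOW(C) is not added.
PREDICT(C → E E e) = { 'b', 'e', 'f' }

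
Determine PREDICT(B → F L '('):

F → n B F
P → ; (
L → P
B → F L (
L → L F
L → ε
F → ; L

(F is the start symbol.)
{ ';', 'n' }

PREDICT(B → F L '(') = (FIRST(RHS) \ {ε}) ∪ (FOLLOW(B) if ε ∈ FIRST(RHS), i.e. RHS ⇒* ε)
FIRST(F) = { ';', 'n' }
FIRST(F L '(') = { ';', 'n' }
ε ∉ FIRST(F L '('), so FOLLOW(B) is not added.
PREDICT(B → F L '(') = { ';', 'n' }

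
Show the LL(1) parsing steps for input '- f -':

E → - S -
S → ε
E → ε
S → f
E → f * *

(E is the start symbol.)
Stack is shown with the top on the left.

Stack    Input    Action
------------------------
E $      - f - $  output E → - S -
- S - $  - f - $  match '-'
S - $    f - $    output S → f
f - $    f - $    match 'f'
- $      - $      match '-'
$        $        accept

The string is accepted.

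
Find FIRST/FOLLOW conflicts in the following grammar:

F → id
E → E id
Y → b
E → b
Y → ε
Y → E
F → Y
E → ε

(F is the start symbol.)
Yes. E → E id with FOLLOW(E) on { 'id' }

Nullable non-terminals: E, F, Y.
FIRST sets used below: FIRST(E) = { 'b', 'id', ε }, FIRST(Y) = { 'b', 'id', ε }

E: nullable alternative(s) E → ε; FOLLOW(E) = { $, 'id' }
  E → E id: FIRST \ {ε} = { 'b', 'id' } — overlaps FOLLOW(E) on { 'id' }: CONFLICT
  E → b: FIRST \ {ε} = { 'b' } — disjoint from FOLLOW(E)
  E → ε: FIRST \ {ε} = { } — this is the only nullable alternative, skip

F: nullable alternative(s) F → Y; FOLLOW(F) = { $ }
  F → id: FIRST \ {ε} = { 'id' } — disjoint from FOLLOW(F)
  F → Y: FIRST \ {ε} = { 'b', 'id' } — this is the only nullable alternative, skip

Y: nullable alternative(s) Y → ε, Y → E; FOLLOW(Y) = { $ }
  Y → b: FIRST \ {ε} = { 'b' } — disjoint from FOLLOW(Y)
  Y → ε: FIRST \ {ε} = { } — disjoint from FOLLOW(Y)
  Y → E: FIRST \ {ε} = { 'b', 'id' } — disjoint from FOLLOW(Y)

So the grammar has 1 FIRST/FOLLOW conflict (marked CONFLICT above).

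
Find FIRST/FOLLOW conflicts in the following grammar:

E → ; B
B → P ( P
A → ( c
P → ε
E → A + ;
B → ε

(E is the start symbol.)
No FIRST/FOLLOW conflicts.

A FIRST/FOLLOW conflict occurs when a non-terminal N has a nullable alternative N → β (β ⇒* ε) and another alternative N → α with FIRST(α) ∩ FOLLOW(N) ≠ ∅: on such a lookahead the parser cannot decide between expanding α and letting N vanish via β.

Nullable non-terminals: B, P.
FIRST sets used below: FIRST(P) = { ε }

B: nullable alternative(s) B → ε; FOLLOW(B) = { $ }
  B → P ( P: FIRST \ {ε} = { '(' } — disjoint from FOLLOW(B)
  B → ε: FIRST \ {ε} = { } — this is the only nullable alternative, skip
P has a nullable alternative but only one production, so nothing to check.

A, E have no nullable alternative, so no FIRST/FOLLOW check is needed there.

No FIRST/FOLLOW conflicts found.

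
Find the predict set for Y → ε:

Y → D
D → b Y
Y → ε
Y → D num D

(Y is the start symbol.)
PREDICT(Y → ε) = (FIRST(RHS) \ {ε}) ∪ (FOLLOW(Y) if ε ∈ FIRST(RHS), i.e. RHS ⇒* ε)
The right-hand side is ε (FIRST(ε) = { ε }), so the predict set is FOLLOW(Y) = { $, 'num' }
PREDICT(Y → ε) = { $, 'num' }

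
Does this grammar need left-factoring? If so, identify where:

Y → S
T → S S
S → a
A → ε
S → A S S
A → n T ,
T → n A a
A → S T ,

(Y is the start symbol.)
Left-factoring is needed when two productions for the same non-terminal
share a common prefix on the right-hand side.

Productions for T:
  T → S S
  T → n A a
Productions for S:
  S → a
  S → A S S
Productions for A:
  A → ε
  A → n T ,
  A → S T ,

No common prefixes found.

Answer: No, left-factoring is not needed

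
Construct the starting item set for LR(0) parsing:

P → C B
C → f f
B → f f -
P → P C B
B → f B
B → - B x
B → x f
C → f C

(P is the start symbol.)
{ [C → . f C], [C → . f f], [P → . C B], [P → . P C B], [P' → . P] }

First, augment the grammar with P' → P
I₀ = CLOSURE({ [P' → . P] }):
  [P' → . P] has the dot before P: add [P → . C B], [P → . P C B]
  [P → . C B] has the dot before C: add [C → . f f], [C → . f C]
No further items can be added.

I₀ = { [C → . f C], [C → . f f], [P → . C B], [P → . P C B], [P' → . P] }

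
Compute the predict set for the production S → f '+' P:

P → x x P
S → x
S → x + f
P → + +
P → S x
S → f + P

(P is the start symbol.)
PREDICT(S → f '+' P) = (FIRST(RHS) \ {ε}) ∪ (FOLLOW(S) if ε ∈ FIRST(RHS), i.e. RHS ⇒* ε)
FIRST(f '+' P) = { 'f' }
ε ∉ FIRST(f '+' P), so FOLLOW(S) is not added.
PREDICT(S → f '+' P) = { 'f' }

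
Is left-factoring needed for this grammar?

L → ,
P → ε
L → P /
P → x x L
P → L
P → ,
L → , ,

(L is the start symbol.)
Yes, L has productions with common prefix ','

Left-factoring is needed when two productions for the same non-terminal
share a common prefix on the right-hand side.

Productions for L:
  L → ,
  L → P /
  L → , ,
Productions for P:
  P → ε
  P → x x L
  P → L
  P → ,

Found common prefix ',' in productions for L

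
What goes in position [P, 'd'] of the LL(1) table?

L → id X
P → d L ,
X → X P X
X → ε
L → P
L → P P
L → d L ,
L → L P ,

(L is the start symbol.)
To find M[P, 'd'], we find productions for P where 'd' is in the predict set (PREDICT(N → α) = (FIRST(α) \ {ε}) ∪ (FOLLOW(N) if α ⇒* ε)).

P → d L ,: PREDICT = { 'd' }
  'd' is in predict set, so this production goes in M[P, 'd']

M[P, 'd'] = P → d L ,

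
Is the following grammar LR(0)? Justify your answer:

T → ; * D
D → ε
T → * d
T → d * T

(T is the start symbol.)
A grammar is LR(0) if no state in the canonical LR(0) collection has:
  - both a shift item (dot before a terminal) and a complete item (shift-reduce conflict), or
  - two or more complete items (reduce-reduce conflict; the accept item [T' → T .] counts as a complete item here).

Augment with T' → T and build the canonical LR(0) collection (I0 = CLOSURE({[T' → . T]}), then GOTO on every symbol after a dot until no new states appear). It has 10 states:
  I0: { [T → . * d], [T → . ; * D], [T → . d * T], [T' → . T] }  — shift
  I1: { [T → * . d] }  — shift
  I2: { [T → ; . * D] }  — shift
  I3: { [T' → T .] }  — accept
  I4: { [T → d . * T] }  — shift
  I5: { [T → . * d], [T → . ; * D], [T → . d * T], [T → d * . T] }  — shift
  I6: { [T → d * T .] }  — reduce
  I7: { [D → .], [T → ; * . D] }  — reduce
  I8: { [T → ; * D .] }  — reduce
  I9: { [T → * d .] }  — reduce

Every state is either a pure shift/goto state or contains exactly one complete item and nothing to shift — no conflicts. The grammar is LR(0).

Answer: Yes, the grammar is LR(0)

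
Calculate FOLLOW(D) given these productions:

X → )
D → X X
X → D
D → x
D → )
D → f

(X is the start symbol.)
{ $, ')', 'f', 'x' }

In X → D: D is at the end, add FOLLOW(X)

The FOLLOW sets referred to above (computed the same way, to a fixed point):
  FOLLOW(X) = { $, ')', 'f', 'x' }

Taking the union: FOLLOW(D) = { $, ')', 'f', 'x' }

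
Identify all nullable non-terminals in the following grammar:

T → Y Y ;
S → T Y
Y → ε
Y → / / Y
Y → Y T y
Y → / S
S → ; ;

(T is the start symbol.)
A non-terminal is nullable if it can derive ε (the empty string): either it has an ε-production, or it has a production whose right-hand side consists entirely of nullable non-terminals.

ε-productions: Y → ε
So Y is immediately nullable.
No further non-terminal can be added: every production for the remaining non-terminals contains a terminal or a non-nullable non-terminal.
Nullable = { 'Y' }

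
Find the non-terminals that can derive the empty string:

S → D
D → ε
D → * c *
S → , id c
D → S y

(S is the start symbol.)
{ 'D', 'S' }

A non-terminal is nullable if it can derive ε (the empty string): either it has an ε-production, or it has a production whose right-hand side consists entirely of nullable non-terminals.

ε-productions: D → ε
So D is immediately nullable.
S → D: every symbol on the right is nullable, so S is nullable too.
Every non-terminal is now nullable.
Nullable = { 'D', 'S' }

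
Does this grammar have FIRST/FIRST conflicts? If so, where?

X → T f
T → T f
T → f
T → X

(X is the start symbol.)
FIRST sets of the non-terminals at (or reachable through a nullable prefix from) the front of some alternative:
  FIRST(T) = { 'f' }
  FIRST(X) = { 'f' }

Productions for T:
  T → T f: FIRST = { 'f' }
  T → f: FIRST = { 'f' }
  T → X: FIRST = { 'f' }
X has only one production, so no FIRST/FIRST conflict is possible there.

Conflict for T: T → T f and T → f
  Overlap: { 'f' }
Conflict for T: T → T f and T → X
  Overlap: { 'f' }
Conflict for T: T → f and T → X
  Overlap: { 'f' }

Answer: Yes. T → T f / T → f on { 'f' }; T → T f / T → X on { 'f' }; T → f / T → X on { 'f' }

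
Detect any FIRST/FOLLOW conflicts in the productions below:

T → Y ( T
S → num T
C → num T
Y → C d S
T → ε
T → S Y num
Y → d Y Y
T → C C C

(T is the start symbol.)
A FIRST/FOLLOW conflict occurs when a non-terminal N has a nullable alternative N → β (β ⇒* ε) and another alternative N → α with FIRST(α) ∩ FOLLOW(N) ≠ ∅: on such a lookahead the parser cannot decide between expanding α and letting N vanish via β.

Nullable non-terminals: T.
FIRST sets used below: FIRST(Y) = { 'd', 'num' }, FIRST(S) = { 'num' }, FIRST(C) = { 'num' }

T: nullable alternative(s) T → ε; FOLLOW(T) = { $, '(', 'd', 'num' }
  T → Y ( T: FIRST \ {ε} = { 'd', 'num' } — overlaps FOLLOW(T) on { 'd', 'num' }: CONFLICT
  T → ε: FIRST \ {ε} = { } — this is the only nullable alternative, skip
  T → S Y num: FIRST \ {ε} = { 'num' } — overlaps FOLLOW(T) on { 'num' }: CONFLICT
  T → C C C: FIRST \ {ε} = { 'num' } — overlaps FOLLOW(T) on { 'num' }: CONFLICT

C, S, Y have no nullable alternative, so no FIRST/FOLLOW check is needed there.

So the grammar has 3 FIRST/FOLLOW conflicts (marked CONFLICT above).

Answer: Yes. T → Y '(' T with FOLLOW(T) on { 'd', 'num' }; T → S Y num with FOLLOW(T) on { 'num' }; T → C C C with FOLLOW(T) on { 'num' }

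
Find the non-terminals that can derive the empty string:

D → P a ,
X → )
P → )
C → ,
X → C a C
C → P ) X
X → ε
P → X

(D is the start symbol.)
A non-terminal is nullable if it can derive ε (the empty string): either it has an ε-production, or it has a production whose right-hand side consists entirely of nullable non-terminals.

ε-productions: X → ε
So X is immediately nullable.
P → X: every symbol on the right is nullable, so P is nullable too.
No further non-terminal can be added: every production for the remaining non-terminals contains a terminal or a non-nullable non-terminal.
Nullable = { 'P', 'X' }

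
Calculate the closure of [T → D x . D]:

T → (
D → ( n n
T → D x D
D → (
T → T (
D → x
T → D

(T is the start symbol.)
{ [D → . ( n n], [D → . (], [D → . x], [T → D x . D] }

To compute CLOSURE, for each item [A → α.Bβ] where B is a non-terminal, add [B → .γ] for all productions B → γ; repeat for the newly added items until nothing changes.

Start with: [T → D x . D]
  [T → D x . D] has the dot before D: add [D → . ( n n], [D → . (], [D → . x]
No further items can be added.

CLOSURE = { [D → . ( n n], [D → . (], [D → . x], [T → D x . D] }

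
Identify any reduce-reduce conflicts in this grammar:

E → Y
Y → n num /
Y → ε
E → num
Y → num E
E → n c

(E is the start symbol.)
Yes — I4: [E → num .] vs [Y → .]

Augment with E' → E and build the canonical LR(0) collection (I0 = CLOSURE({[E' → . E]}), then GOTO on every symbol after a dot until no new states appear). It has 9 states:
  I0: { [E → . Y], [E → . n c], [E → . num], [E' → . E], [Y → . n num /], [Y → . num E], [Y → .] }  — shift, reduce
  I1: { [E' → E .] }  — accept
  I2: { [E → Y .] }  — reduce
  I3: { [E → n . c], [Y → n . num /] }  — shift
  I4: { [E → . Y], [E → . n c], [E → . num], [E → num .], [Y → . n num /], [Y → . num E], [Y → .], [Y → num . E] }  — shift, 2 reduces
  I5: { [Y → num E .] }  — reduce
  I6: { [E → n c .] }  — reduce
  I7: { [Y → n num . /] }  — shift
  I8: { [Y → n num / .] }  — reduce

I4 contains complete items [E → num .], [Y → .] — reduce-reduce conflict.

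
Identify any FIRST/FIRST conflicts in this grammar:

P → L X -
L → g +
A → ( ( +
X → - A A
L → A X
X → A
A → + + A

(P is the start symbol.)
A FIRST/FIRST conflict occurs when two productions N → α and N → β for the same non-terminal have FIRST(α) ∩ FIRST(β) ≠ ∅ (with ε ∈ FIRST of a nullable right-hand side, so two nullable alternatives also conflict).

FIRST sets of the non-terminals at (or reachable through a nullable prefix from) the front of some alternative:
  FIRST(A) = { '(', '+' }

Productions for L:
  L → g +: FIRST = { 'g' }
  L → A X: FIRST = { '(', '+' }
Productions for A:
  A → ( ( +: FIRST = { '(' }
  A → + + A: FIRST = { '+' }
Productions for X:
  X → - A A: FIRST = { '-' }
  X → A: FIRST = { '(', '+' }
P has only one production, so no FIRST/FIRST conflict is possible there.

All alternatives of each non-terminal have pairwise disjoint FIRST sets.

Answer: No FIRST/FIRST conflicts.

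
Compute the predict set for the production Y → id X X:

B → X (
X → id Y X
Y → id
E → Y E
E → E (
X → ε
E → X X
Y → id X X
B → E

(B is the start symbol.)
{ 'id' }

PREDICT(Y → id X X) = (FIRST(RHS) \ {ε}) ∪ (FOLLOW(Y) if ε ∈ FIRST(RHS), i.e. RHS ⇒* ε)
FIRST(id X X) = { 'id' }
ε ∉ FIRST(id X X), so FOLLOW(Y) is not added.
PREDICT(Y → id X X) = { 'id' }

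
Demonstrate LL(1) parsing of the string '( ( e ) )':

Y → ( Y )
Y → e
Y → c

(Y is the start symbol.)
Stack is shown with the top on the left.

Stack      Input        Action
------------------------------
Y $        ( ( e ) ) $  output Y → ( Y )
( Y ) $    ( ( e ) ) $  match '('
Y ) $      ( e ) ) $    output Y → ( Y )
( Y ) ) $  ( e ) ) $    match '('
Y ) ) $    e ) ) $      output Y → e
e ) ) $    e ) ) $      match 'e'
) ) $      ) ) $        match ')'
) $        ) $          match ')'
$          $            accept

The string is accepted.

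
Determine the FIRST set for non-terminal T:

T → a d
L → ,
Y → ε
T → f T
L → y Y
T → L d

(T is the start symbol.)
To compute FIRST(T), examine every production with T on the left-hand side, reading each right-hand side left to right until a non-nullable symbol is reached.

FIRST sets of the other non-terminals involved (by the same procedure, iterated to a fixed point):
  FIRST(L) = { ',', 'y' }

From T → a d:
  - a is a terminal: add 'a' and stop
From T → f T:
  - f is a terminal: add 'f' and stop
From T → L d:
  - L is a non-terminal: add FIRST(L) \ {ε} = { ',', 'y' }
    L is not nullable, so stop

Collecting: FIRST(T) = { ',', 'a', 'f', 'y' }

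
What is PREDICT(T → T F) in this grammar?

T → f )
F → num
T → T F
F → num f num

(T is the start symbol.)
{ 'f' }

PREDICT(T → T F) = (FIRST(RHS) \ {ε}) ∪ (FOLLOW(T) if ε ∈ FIRST(RHS), i.e. RHS ⇒* ε)
FIRST(T) = { 'f' }
FIRST(T F) = { 'f' }
ε ∉ FIRST(T F), so FOLLOW(T) is not added.
PREDICT(T → T F) = { 'f' }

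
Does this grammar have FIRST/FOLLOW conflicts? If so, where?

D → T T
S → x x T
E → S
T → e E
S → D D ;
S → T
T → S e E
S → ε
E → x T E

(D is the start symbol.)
A FIRST/FOLLOW conflict occurs when a non-terminal N has a nullable alternative N → β (β ⇒* ε) and another alternative N → α with FIRST(α) ∩ FOLLOW(N) ≠ ∅: on such a lookahead the parser cannot decide between expanding α and letting N vanish via β.

Nullable non-terminals: E, S.
FIRST sets used below: FIRST(S) = { 'e', 'x', ε }, FIRST(D) = { 'e', 'x' }, FIRST(T) = { 'e', 'x' }

E: nullable alternative(s) E → S; FOLLOW(E) = { $, ';', 'e', 'x' }
  E → S: FIRST \ {ε} = { 'e', 'x' } — this is the only nullable alternative, skip
  E → x T E: FIRST \ {ε} = { 'x' } — overlaps FOLLOW(E) on { 'x' }: CONFLICT

S: nullable alternative(s) S → ε; FOLLOW(S) = { $, ';', 'e', 'x' }
  S → x x T: FIRST \ {ε} = { 'x' } — overlaps FOLLOW(S) on { 'x' }: CONFLICT
  S → D D ;: FIRST \ {ε} = { 'e', 'x' } — overlaps FOLLOW(S) on { 'e', 'x' }: CONFLICT
  S → T: FIRST \ {ε} = { 'e', 'x' } — overlaps FOLLOW(S) on { 'e', 'x' }: CONFLICT
  S → ε: FIRST \ {ε} = { } — this is the only nullable alternative, skip

D, T have no nullable alternative, so no FIRST/FOLLOW check is needed there.

So the grammar has 4 FIRST/FOLLOW conflicts (marked CONFLICT above).

Answer: Yes. S → x x T with FOLLOW(S) on { 'x' }; S → D D ';' with FOLLOW(S) on { 'e', 'x' }; S → T with FOLLOW(S) on { 'e', 'x' }; E → x T E with FOLLOW(E) on { 'x' }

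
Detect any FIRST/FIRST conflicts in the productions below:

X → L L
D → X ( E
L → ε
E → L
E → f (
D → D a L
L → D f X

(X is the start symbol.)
A FIRST/FIRST conflict occurs when two productions N → α and N → β for the same non-terminal have FIRST(α) ∩ FIRST(β) ≠ ∅ (with ε ∈ FIRST of a nullable right-hand side, so two nullable alternatives also conflict).

FIRST sets of the non-terminals at (or reachable through a nullable prefix from) the front of some alternative:
  FIRST(X) = { '(', ε }
  FIRST(D) = { '(' }
  FIRST(L) = { '(', ε }

Productions for D:
  D → X ( E: FIRST = { '(' }
  D → D a L: FIRST = { '(' }
Productions for L:
  L → ε: FIRST = { ε }
  L → D f X: FIRST = { '(' }
Productions for E:
  E → L: FIRST = { '(', ε }
  E → f (: FIRST = { 'f' }
X has only one production, so no FIRST/FIRST conflict is possible there.

Conflict for D: D → X ( E and D → D a L
  Overlap: { '(' }

Answer: Yes. D → X '(' E / D → D a L on { '(' }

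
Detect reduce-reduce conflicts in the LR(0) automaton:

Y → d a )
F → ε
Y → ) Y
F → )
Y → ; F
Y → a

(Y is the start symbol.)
A reduce-reduce conflict occurs when an LR(0) state has two complete items [A → α .] and [B → β .] — both call for a reduction, and with no lookahead the parser cannot choose between them.

Augment with Y' → Y and build the canonical LR(0) collection (I0 = CLOSURE({[Y' → . Y]}), then GOTO on every symbol after a dot until no new states appear). It has 11 states:
  I0: { [Y → . ) Y], [Y → . ; F], [Y → . a], [Y → . d a )], [Y' → . Y] }  — shift
  I1: { [Y → ) . Y], [Y → . ) Y], [Y → . ; F], [Y → . a], [Y → . d a )] }  — shift
  I2: { [F → . )], [F → .], [Y → ; . F] }  — shift, reduce
  I3: { [Y' → Y .] }  — accept
  I4: { [Y → a .] }  — reduce
  I5: { [Y → d . a )] }  — shift
  I6: { [Y → d a . )] }  — shift
  I7: { [Y → d a ) .] }  — reduce
  I8: { [F → ) .] }  — reduce
  I9: { [Y → ; F .] }  — reduce
  I10: { [Y → ) Y .] }  — reduce

No state contains more than one complete item.

Answer: No reduce-reduce conflicts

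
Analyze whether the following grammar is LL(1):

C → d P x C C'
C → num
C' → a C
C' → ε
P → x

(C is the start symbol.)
Relevant sets:
  FOLLOW(C') = { $, 'a' }

For C:
  PREDICT(C → d P x C C') = { 'd' }
  PREDICT(C → num) = { 'num' }
For C':
  PREDICT(C' → a C) = { 'a' }
  PREDICT(C' → ε) = { $, 'a' }
P has a single production, so nothing to check there.

Conflict found: Predict set conflict for C': { 'a' }
The grammar is NOT LL(1).

Answer: No. Predict set conflict for C': { 'a' }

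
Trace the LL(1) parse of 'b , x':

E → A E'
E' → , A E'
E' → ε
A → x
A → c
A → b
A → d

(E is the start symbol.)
Stack is shown with the top on the left.

Stack     Input    Action
-------------------------
E $       b , x $  output E → A E'
A E' $    b , x $  output A → b
b E' $    b , x $  match 'b'
E' $      , x $    output E' → , A E'
, A E' $  , x $    match ','
A E' $    x $      output A → x
x E' $    x $      match 'x'
E' $      $        output E' → ε
$         $        accept

The string is accepted.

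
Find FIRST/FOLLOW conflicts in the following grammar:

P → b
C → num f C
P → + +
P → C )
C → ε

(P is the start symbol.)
A FIRST/FOLLOW conflict occurs when a non-terminal N has a nullable alternative N → β (β ⇒* ε) and another alternative N → α with FIRST(α) ∩ FOLLOW(N) ≠ ∅: on such a lookahead the parser cannot decide between expanding α and letting N vanish via β.

Nullable non-terminals: C.

C: nullable alternative(s) C → ε; FOLLOW(C) = { ')' }
  C → num f C: FIRST \ {ε} = { 'num' } — disjoint from FOLLOW(C)
  C → ε: FIRST \ {ε} = { } — this is the only nullable alternative, skip

P has no nullable alternative, so no FIRST/FOLLOW check is needed there.

No FIRST/FOLLOW conflicts found.

Answer: No FIRST/FOLLOW conflicts.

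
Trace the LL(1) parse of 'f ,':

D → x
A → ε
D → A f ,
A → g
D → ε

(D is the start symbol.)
LL(1) parsing maintains a stack (initially the start symbol over $) and the input. At each step: if the stack top is a terminal, match it against the current input token; if it is a non-terminal N, replace it with the RHS of M[N, lookahead] (the unique production whose predict set contains the lookahead).

Stack is shown with the top on the left.

Stack    Input  Action
----------------------
D $      f , $  output D → A f ,
A f , $  f , $  output A → ε
f , $    f , $  match 'f'
, $      , $    match ','
$        $      accept

The string is accepted.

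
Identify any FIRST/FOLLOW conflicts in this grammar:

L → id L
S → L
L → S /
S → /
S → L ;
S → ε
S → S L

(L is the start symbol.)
A FIRST/FOLLOW conflict occurs when a non-terminal N has a nullable alternative N → β (β ⇒* ε) and another alternative N → α with FIRST(α) ∩ FOLLOW(N) ≠ ∅: on such a lookahead the parser cannot decide between expanding α and letting N vanish via β.

Nullable non-terminals: S.
FIRST sets used below: FIRST(L) = { '/', 'id' }, FIRST(S) = { '/', 'id', ε }

S: nullable alternative(s) S → ε; FOLLOW(S) = { '/', 'id' }
  S → L: FIRST \ {ε} = { '/', 'id' } — overlaps FOLLOW(S) on { '/', 'id' }: CONFLICT
  S → /: FIRST \ {ε} = { '/' } — overlaps FOLLOW(S) on { '/' }: CONFLICT
  S → L ;: FIRST \ {ε} = { '/', 'id' } — overlaps FOLLOW(S) on { '/', 'id' }: CONFLICT
  S → ε: FIRST \ {ε} = { } — this is the only nullable alternative, skip
  S → S L: FIRST \ {ε} = { '/', 'id' } — overlaps FOLLOW(S) on { '/', 'id' }: CONFLICT

L has no nullable alternative, so no FIRST/FOLLOW check is needed there.

So the grammar has 4 FIRST/FOLLOW conflicts (marked CONFLICT above).

Answer: Yes. S → L with FOLLOW(S) on { '/', 'id' }; S → '/' with FOLLOW(S) on { '/' }; S → L ';' with FOLLOW(S) on { '/', 'id' }; S → S L with FOLLOW(S) on { '/', 'id' }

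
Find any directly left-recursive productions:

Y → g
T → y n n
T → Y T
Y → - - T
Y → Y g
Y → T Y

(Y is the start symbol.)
Direct left recursion occurs when N → N α for some non-terminal N (the right-hand side begins with the left-hand side itself).

Y → g: starts with g
T → y n n: starts with y
T → Y T: starts with Y
Y → - - T: starts with '-'
Y → Y g: LEFT RECURSIVE (starts with Y)
Y → T Y: starts with T

The grammar has direct left recursion on: Y.

Answer: Yes, Y is left-recursive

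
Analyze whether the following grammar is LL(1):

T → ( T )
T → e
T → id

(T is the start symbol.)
Yes, the grammar is LL(1).

For T:
  PREDICT(T → '(' T ')') = { '(' }
  PREDICT(T → e) = { 'e' }
  PREDICT(T → id) = { 'id' }

All predict sets are disjoint. The grammar IS LL(1).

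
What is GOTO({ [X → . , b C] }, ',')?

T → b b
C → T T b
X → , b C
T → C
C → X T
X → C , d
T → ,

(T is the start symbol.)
GOTO(I, ',') = CLOSURE({ [A → αX.β] : [A → α.Xβ] ∈ I, X = ',' })

Items with dot before ',', with the dot advanced:
  [X → . , b C] → [X → , . b C]
Closure adds nothing (no advanced item has the dot before a non-terminal).

GOTO = { [X → , . b C] }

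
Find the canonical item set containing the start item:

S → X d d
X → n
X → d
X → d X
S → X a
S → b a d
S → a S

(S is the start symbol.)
First, augment the grammar with S' → S
I₀ = CLOSURE({ [S' → . S] }):
  [S' → . S] has the dot before S: add [S → . X d d], [S → . X a], [S → . b a d], [S → . a S]
  [S → . X d d] has the dot before X: add [X → . n], [X → . d], [X → . d X]
No further items can be added.

I₀ = { [S → . X a], [S → . X d d], [S → . a S], [S → . b a d], [S' → . S], [X → . d X], [X → . d], [X → . n] }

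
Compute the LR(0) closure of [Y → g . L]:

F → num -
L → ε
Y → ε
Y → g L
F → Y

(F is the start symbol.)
Start with: [Y → g . L]
  [Y → g . L] has the dot before L: add [L → .]
No further items can be added.

CLOSURE = { [L → .], [Y → g . L] }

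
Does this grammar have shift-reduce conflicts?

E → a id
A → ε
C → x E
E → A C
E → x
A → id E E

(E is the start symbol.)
Yes — I0: [A → .] vs [A → . id E E]; I4: [A → .] vs [A → . id E E]; I6: [A → .] vs [A → . id E E]; I10: [A → .] vs [A → . id E E]

Augment with E' → E and build the canonical LR(0) collection (I0 = CLOSURE({[E' → . E]}), then GOTO on every symbol after a dot until no new states appear). It has 12 states:
  I0: { [A → . id E E], [A → .], [E → . A C], [E → . a id], [E → . x], [E' → . E] }  — shift, reduce
  I1: { [C → . x E], [E → A . C] }  — shift
  I2: { [E' → E .] }  — accept
  I3: { [E → a . id] }  — shift
  I4: { [A → . id E E], [A → .], [A → id . E E], [E → . A C], [E → . a id], [E → . x] }  — shift, reduce
  I5: { [E → x .] }  — reduce
  I6: { [A → . id E E], [A → .], [A → id E . E], [E → . A C], [E → . a id], [E → . x] }  — shift, reduce
  I7: { [A → id E E .] }  — reduce
  I8: { [E → a id .] }  — reduce
  I9: { [E → A C .] }  — reduce
  I10: { [A → . id E E], [A → .], [C → x . E], [E → . A C], [E → . a id], [E → . x] }  — shift, reduce
  I11: { [C → x E .] }  — reduce

I0 contains reduce item [A → .] and shift items [A → . id E E], [E → . a id], [E → . x] — shift-reduce conflict.
I4 contains reduce item [A → .] and shift items [A → . id E E], [E → . a id], [E → . x] — shift-reduce conflict.
I6 contains reduce item [A → .] and shift items [A → . id E E], [E → . a id], [E → . x] — shift-reduce conflict.
I10 contains reduce item [A → .] and shift items [A → . id E E], [E → . a id], [E → . x] — shift-reduce conflict.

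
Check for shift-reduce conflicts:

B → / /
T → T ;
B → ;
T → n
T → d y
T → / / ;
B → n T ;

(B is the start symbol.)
Augment with B' → B and build the canonical LR(0) collection (I0 = CLOSURE({[B' → . B]}), then GOTO on every symbol after a dot until no new states appear). It has 14 states:
  I0: { [B → . / /], [B → . ;], [B → . n T ;], [B' → . B] }  — shift
  I1: { [B → / . /] }  — shift
  I2: { [B → ; .] }  — reduce
  I3: { [B' → B .] }  — accept
  I4: { [B → n . T ;], [T → . / / ;], [T → . T ;], [T → . d y], [T → . n] }  — shift
  I5: { [T → / . / ;] }  — shift
  I6: { [B → n T . ;], [T → T . ;] }  — shift
  I7: { [T → d . y] }  — shift
  I8: { [T → n .] }  — reduce
  I9: { [T → d y .] }  — reduce
  I10: { [B → n T ; .], [T → T ; .] }  — 2 reduces
  I11: { [T → / / . ;] }  — shift
  I12: { [T → / / ; .] }  — reduce
  I13: { [B → / / .] }  — reduce

No state contains both a complete item and a shift item.

Answer: No shift-reduce conflicts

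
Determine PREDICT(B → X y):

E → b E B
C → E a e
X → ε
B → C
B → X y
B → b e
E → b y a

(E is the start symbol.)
PREDICT(B → X y) = (FIRST(RHS) \ {ε}) ∪ (FOLLOW(B) if ε ∈ FIRST(RHS), i.e. RHS ⇒* ε)
FIRST(X) = { ε }
FIRST(X y) = { 'y' }
ε ∉ FIRST(X y), so FOLLOW(B) is not added.
PREDICT(B → X y) = { 'y' }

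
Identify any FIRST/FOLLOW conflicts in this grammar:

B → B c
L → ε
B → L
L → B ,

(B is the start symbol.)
Yes. B → B c with FOLLOW(B) on { ',', 'c' }; L → B ',' with FOLLOW(L) on { ',', 'c' }

Nullable non-terminals: B, L.
FIRST sets used below: FIRST(B) = { ',', 'c', ε }, FIRST(L) = { ',', 'c', ε }

B: nullable alternative(s) B → L; FOLLOW(B) = { $, ',', 'c' }
  B → B c: FIRST \ {ε} = { ',', 'c' } — overlaps FOLLOW(B) on { ',', 'c' }: CONFLICT
  B → L: FIRST \ {ε} = { ',', 'c' } — this is the only nullable alternative, skip

L: nullable alternative(s) L → ε; FOLLOW(L) = { $, ',', 'c' }
  L → ε: FIRST \ {ε} = { } — this is the only nullable alternative, skip
  L → B ,: FIRST \ {ε} = { ',', 'c' } — overlaps FOLLOW(L) on { ',', 'c' }: CONFLICT

So the grammar has 2 FIRST/FOLLOW conflicts (marked CONFLICT above).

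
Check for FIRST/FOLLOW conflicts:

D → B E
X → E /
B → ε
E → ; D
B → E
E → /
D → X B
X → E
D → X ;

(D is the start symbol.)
Yes. B → E with FOLLOW(B) on { '/', ';' }

Nullable non-terminals: B.
FIRST sets used below: FIRST(E) = { '/', ';' }

B: nullable alternative(s) B → ε; FOLLOW(B) = { $, '/', ';' }
  B → ε: FIRST \ {ε} = { } — this is the only nullable alternative, skip
  B → E: FIRST \ {ε} = { '/', ';' } — overlaps FOLLOW(B) on { '/', ';' }: CONFLICT

D, E, X have no nullable alternative, so no FIRST/FOLLOW check is needed there.

So the grammar has 1 FIRST/FOLLOW conflict (marked CONFLICT above).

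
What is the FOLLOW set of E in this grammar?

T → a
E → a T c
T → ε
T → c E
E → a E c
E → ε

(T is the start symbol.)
{ $, 'c' }

To compute FOLLOW(E), find every occurrence of E on a right-hand side N → α E β: add FIRST(β) \ {ε}, and if β is empty or nullable also add FOLLOW(N). Iterate to a fixed point.

In T → c E: E is at the end, add FOLLOW(T)
In E → a E c: E is followed by c, add FIRST(c) \ {ε} = { 'c' }

The FOLLOW sets referred to above (computed the same way, to a fixed point):
  FOLLOW(T) = { $, 'c' }

Taking the union: FOLLOW(E) = { $, 'c' }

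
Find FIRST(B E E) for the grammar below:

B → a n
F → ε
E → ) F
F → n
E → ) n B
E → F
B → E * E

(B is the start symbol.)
FIRST sets of the non-terminals involved (from the grammar, by fixed-point iteration):
  FIRST(B) = { ')', '*', 'a', 'n' }

To compute FIRST(B E E), process the symbols left to right:
Symbol B is a non-terminal. Add FIRST(B) \ {ε} = { ')', '*', 'a', 'n' }
B is not nullable (ε ∉ FIRST(B)), so stop here.
FIRST(B E E) = { ')', '*', 'a', 'n' }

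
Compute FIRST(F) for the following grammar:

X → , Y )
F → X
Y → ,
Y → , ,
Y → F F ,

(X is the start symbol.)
To compute FIRST(F), examine every production with F on the left-hand side, reading each right-hand side left to right until a non-nullable symbol is reached.

FIRST sets of the other non-terminals involved (by the same procedure, iterated to a fixed point):
  FIRST(X) = { ',' }

From F → X:
  - X is a non-terminal: add FIRST(X) \ {ε} = { ',' }
    X is not nullable, so stop

Collecting: FIRST(F) = { ',' }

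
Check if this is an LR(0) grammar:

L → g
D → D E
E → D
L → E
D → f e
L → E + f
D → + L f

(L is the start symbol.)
No. Shift-reduce conflict between [E → D .] and [D → . + L f]

A grammar is LR(0) if no state in the canonical LR(0) collection has:
  - both a shift item (dot before a terminal) and a complete item (shift-reduce conflict), or
  - two or more complete items (reduce-reduce conflict; the accept item [L' → L .] counts as a complete item here).

Augment with L' → L and build the canonical LR(0) collection (I0 = CLOSURE({[L' → . L]}), then GOTO on every symbol after a dot until no new states appear). It has 13 states:
  I0: { [D → . + L f], [D → . D E], [D → . f e], [E → . D], [L → . E + f], [L → . E], [L → . g], [L' → . L] }  — shift
  I1: { [D → + . L f], [D → . + L f], [D → . D E], [D → . f e], [E → . D], [L → . E + f], [L → . E], [L → . g] }  — shift
  I2: { [D → . + L f], [D → . D E], [D → . f e], [D → D . E], [E → . D], [E → D .] }  — shift, reduce
  I3: { [L → E . + f], [L → E .] }  — shift, reduce
  I4: { [L' → L .] }  — accept
  I5: { [D → f . e] }  — shift
  I6: { [L → g .] }  — reduce
  I7: { [D → f e .] }  — reduce
  I8: { [L → E + . f] }  — shift
  I9: { [L → E + f .] }  — reduce
  I10: { [D → D E .] }  — reduce
  I11: { [D → + L . f] }  — shift
  I12: { [D → + L f .] }  — reduce

Conflict in state I2:
  Shift-reduce conflict between [E → D .] and [D → . + L f]
So the grammar is NOT LR(0).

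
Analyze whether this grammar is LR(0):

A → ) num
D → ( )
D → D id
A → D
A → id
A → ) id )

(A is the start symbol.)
A grammar is LR(0) if no state in the canonical LR(0) collection has:
  - both a shift item (dot before a terminal) and a complete item (shift-reduce conflict), or
  - two or more complete items (reduce-reduce conflict; the accept item [A' → A .] counts as a complete item here).

Augment with A' → A and build the canonical LR(0) collection (I0 = CLOSURE({[A' → . A]}), then GOTO on every symbol after a dot until no new states appear). It has 11 states:
  I0: { [A → . ) id )], [A → . ) num], [A → . D], [A → . id], [A' → . A], [D → . ( )], [D → . D id] }  — shift
  I1: { [D → ( . )] }  — shift
  I2: { [A → ) . id )], [A → ) . num] }  — shift
  I3: { [A' → A .] }  — accept
  I4: { [A → D .], [D → D . id] }  — shift, reduce
  I5: { [A → id .] }  — reduce
  I6: { [D → D id .] }  — reduce
  I7: { [A → ) id . )] }  — shift
  I8: { [A → ) num .] }  — reduce
  I9: { [A → ) id ) .] }  — reduce
  I10: { [D → ( ) .] }  — reduce

Conflict in state I4:
  Shift-reduce conflict between [A → D .] and [D → D . id]
So the grammar is NOT LR(0).

Answer: No. Shift-reduce conflict between [A → D .] and [D → D . id]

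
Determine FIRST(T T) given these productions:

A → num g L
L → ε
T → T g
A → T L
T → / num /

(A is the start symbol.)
{ '/' }

FIRST sets of the non-terminals involved (from the grammar, by fixed-point iteration):
  FIRST(T) = { '/' }

To compute FIRST(T T), process the symbols left to right:
Symbol T is a non-terminal. Add FIRST(T) \ {ε} = { '/' }
T is not nullable (ε ∉ FIRST(T)), so stop here.
FIRST(T T) = { '/' }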